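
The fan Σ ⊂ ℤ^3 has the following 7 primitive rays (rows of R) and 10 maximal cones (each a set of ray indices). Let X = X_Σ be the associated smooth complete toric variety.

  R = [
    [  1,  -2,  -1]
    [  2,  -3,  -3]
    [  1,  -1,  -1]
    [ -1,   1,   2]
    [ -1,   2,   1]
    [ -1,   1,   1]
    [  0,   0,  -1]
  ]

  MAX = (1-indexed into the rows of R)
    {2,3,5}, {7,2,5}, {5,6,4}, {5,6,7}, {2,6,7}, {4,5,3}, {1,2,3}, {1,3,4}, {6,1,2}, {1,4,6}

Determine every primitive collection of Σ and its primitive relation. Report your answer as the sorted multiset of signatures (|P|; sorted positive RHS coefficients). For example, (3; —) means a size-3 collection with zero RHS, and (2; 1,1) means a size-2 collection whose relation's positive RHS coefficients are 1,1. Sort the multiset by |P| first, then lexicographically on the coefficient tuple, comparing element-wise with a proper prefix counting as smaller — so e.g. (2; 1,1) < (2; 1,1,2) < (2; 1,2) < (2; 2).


Δ(Σ) — 7 vertices, 7 min non-faces:

  P = {1,5}:  v_{1} + v_{5} = 0  so sig = (2; —)
  P = {3,6}:  v_{3} + v_{6} = 0  so sig = (2; —)
  P = {2,4}:  v_{2} + v_{4} = v_{1}  so sig = (2; 1)
  P = {4,7}:  v_{4} + v_{7} = v_{6}  so sig = (2; 1)
  P = {1,7}:  v_{1} + v_{7} = v_{2} + v_{6}  so sig = (2; 1,1)
  P = {3,7}:  v_{3} + v_{7} = v_{2} + v_{5}  so sig = (2; 1,1)
  P = {2,5,6}:  v_{2} + v_{5} + v_{6} = v_{7}  so sig = (3; 1)

so the primitive-relation signature multiset is
{ (2; —) ×2,  (2; 1) ×2,  (2; 1,1) ×2,  (3; 1) }


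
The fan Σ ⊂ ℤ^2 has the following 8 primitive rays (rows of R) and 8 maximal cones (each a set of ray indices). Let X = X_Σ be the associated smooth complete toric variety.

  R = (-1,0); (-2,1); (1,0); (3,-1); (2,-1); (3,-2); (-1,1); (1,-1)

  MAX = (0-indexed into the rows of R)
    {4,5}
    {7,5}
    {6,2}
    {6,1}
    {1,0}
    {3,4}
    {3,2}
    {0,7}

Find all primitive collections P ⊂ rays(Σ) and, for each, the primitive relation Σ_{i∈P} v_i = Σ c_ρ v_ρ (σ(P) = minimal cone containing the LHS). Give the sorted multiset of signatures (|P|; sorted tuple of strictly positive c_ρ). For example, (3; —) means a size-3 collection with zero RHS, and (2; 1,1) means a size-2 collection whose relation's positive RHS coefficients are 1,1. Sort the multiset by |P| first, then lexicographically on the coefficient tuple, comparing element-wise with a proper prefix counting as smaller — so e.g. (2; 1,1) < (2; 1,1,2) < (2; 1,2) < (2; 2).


|primitive collections| = 20. Relations:

  {0,2}:  v_{0} + v_{2} = 0  ⇒ sig = (2; —)
  {1,4}:  v_{1} + v_{4} = 0  ⇒ sig = (2; —)
  {6,7}:  v_{6} + v_{7} = 0  ⇒ sig = (2; —)
  {0,3}:  v_{0} + v_{3} = v_{4}  ⇒ sig = (2; 1)
  {0,4}:  v_{0} + v_{4} = v_{7}  ⇒ sig = (2; 1)
  {0,6}:  v_{0} + v_{6} = v_{1}  ⇒ sig = (2; 1)
  {1,2}:  v_{1} + v_{2} = v_{6}  ⇒ sig = (2; 1)
  {1,3}:  v_{1} + v_{3} = v_{2}  ⇒ sig = (2; 1)
  {1,5}:  v_{1} + v_{5} = v_{7}  ⇒ sig = (2; 1)
  {1,7}:  v_{1} + v_{7} = v_{0}  ⇒ sig = (2; 1)
  {2,4}:  v_{2} + v_{4} = v_{3}  ⇒ sig = (2; 1)
  {2,7}:  v_{2} + v_{7} = v_{4}  ⇒ sig = (2; 1)
  {4,6}:  v_{4} + v_{6} = v_{2}  ⇒ sig = (2; 1)
  {4,7}:  v_{4} + v_{7} = v_{5}  ⇒ sig = (2; 1)
  {5,6}:  v_{5} + v_{6} = v_{4}  ⇒ sig = (2; 1)
  {0,5}:  v_{0} + v_{5} = 2·v_{7}  ⇒ sig = (2; 2)
  {2,5}:  v_{2} + v_{5} = 2·v_{4}  ⇒ sig = (2; 2)
  {3,6}:  v_{3} + v_{6} = 2·v_{2}  ⇒ sig = (2; 2)
  {3,7}:  v_{3} + v_{7} = 2·v_{4}  ⇒ sig = (2; 2)
  {3,5}:  v_{3} + v_{5} = 3·v_{4}  ⇒ sig = (2; 3)

Sorted signature multiset PRS(X):
    |P|=2: 20 collections, coeffs (), (), (), (1), (1), (1), (1), (1), (1), (1), (1), (1), (1), (1), (1), (2), (2), (2), (2), (3)


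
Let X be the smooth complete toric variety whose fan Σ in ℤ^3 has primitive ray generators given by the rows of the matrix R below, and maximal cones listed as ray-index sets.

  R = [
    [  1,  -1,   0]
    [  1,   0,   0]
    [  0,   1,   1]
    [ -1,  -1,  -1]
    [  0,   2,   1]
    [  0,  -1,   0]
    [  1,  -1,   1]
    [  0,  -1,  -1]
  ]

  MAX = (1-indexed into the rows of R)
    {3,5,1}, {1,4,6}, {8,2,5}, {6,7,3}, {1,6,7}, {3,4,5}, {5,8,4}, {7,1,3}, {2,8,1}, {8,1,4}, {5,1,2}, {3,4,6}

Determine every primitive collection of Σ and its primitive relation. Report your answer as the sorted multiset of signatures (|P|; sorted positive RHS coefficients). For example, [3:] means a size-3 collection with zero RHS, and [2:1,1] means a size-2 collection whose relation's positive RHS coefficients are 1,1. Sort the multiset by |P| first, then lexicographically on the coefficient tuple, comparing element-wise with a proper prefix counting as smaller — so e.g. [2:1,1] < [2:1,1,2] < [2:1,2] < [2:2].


Minimal non-faces — 14 found among 8 rays, 12 max cones:

  P = {3,8}:  v_{3} + v_{8} = 0  so sig = [2:]
  P = {2,4}:  v_{2} + v_{4} = v_{8}  so sig = [2:1]
  P = {2,6}:  v_{2} + v_{6} = v_{1}  so sig = [2:1]
  P = {5,6}:  v_{5} + v_{6} = v_{3}  so sig = [2:1]
  P = {2,3}:  v_{2} + v_{3} = v_{1} + v_{5}  so sig = [2:1,1]
  P = {6,8}:  v_{6} + v_{8} = v_{1} + v_{4}  so sig = [2:1,1]
  P = {7,8}:  v_{7} + v_{8} = v_{1} + v_{6}  so sig = [2:1,1]
  P = {2,7}:  v_{2} + v_{7} = 2·v_{1} + v_{3}  so sig = [2:1,2]
  P = {5,7}:  v_{5} + v_{7} = v_{1} + 2·v_{3}  so sig = [2:1,2]
  P = {4,7}:  v_{4} + v_{7} = 2·v_{6}  so sig = [2:2]
  P = {1,4,5}:  v_{1} + v_{4} + v_{5} = 0  so sig = [3:]
  P = {1,3,4}:  v_{1} + v_{3} + v_{4} = v_{6}  so sig = [3:1]
  P = {1,3,6}:  v_{1} + v_{3} + v_{6} = v_{7}  so sig = [3:1]
  P = {1,5,8}:  v_{1} + v_{5} + v_{8} = v_{2}  so sig = [3:1]

Hence PRS(X_Σ) =
{ [2:],  [2:1] ×3,  [2:1,1] ×3,  [2:1,2] ×2,  [2:2],  [3:],  [3:1] ×3 }


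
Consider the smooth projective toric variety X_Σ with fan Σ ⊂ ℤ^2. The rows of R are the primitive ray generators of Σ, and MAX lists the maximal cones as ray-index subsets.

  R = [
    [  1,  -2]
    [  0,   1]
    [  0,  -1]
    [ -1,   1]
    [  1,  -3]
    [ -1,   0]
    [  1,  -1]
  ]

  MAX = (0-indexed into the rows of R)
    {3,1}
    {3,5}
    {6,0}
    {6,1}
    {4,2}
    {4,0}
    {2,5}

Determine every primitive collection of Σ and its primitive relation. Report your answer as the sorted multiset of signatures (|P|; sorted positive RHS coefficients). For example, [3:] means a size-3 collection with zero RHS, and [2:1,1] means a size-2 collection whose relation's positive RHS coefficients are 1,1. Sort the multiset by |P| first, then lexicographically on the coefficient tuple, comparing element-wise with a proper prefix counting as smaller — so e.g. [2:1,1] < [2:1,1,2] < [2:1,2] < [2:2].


Minimal non-faces — 14 found among 7 rays, 7 max cones:

  {1,2}:  v_{1} + v_{2} = 0  ⟹  sig = [2:]
  {3,6}:  v_{3} + v_{6} = 0  ⟹  sig = [2:]
  {0,1}:  v_{0} + v_{1} = v_{6}  ⟹  sig = [2:1]
  {0,2}:  v_{0} + v_{2} = v_{4}  ⟹  sig = [2:1]
  {0,3}:  v_{0} + v_{3} = v_{2}  ⟹  sig = [2:1]
  {1,4}:  v_{1} + v_{4} = v_{0}  ⟹  sig = [2:1]
  {1,5}:  v_{1} + v_{5} = v_{3}  ⟹  sig = [2:1]
  {2,3}:  v_{2} + v_{3} = v_{5}  ⟹  sig = [2:1]
  {2,6}:  v_{2} + v_{6} = v_{0}  ⟹  sig = [2:1]
  {5,6}:  v_{5} + v_{6} = v_{2}  ⟹  sig = [2:1]
  {0,5}:  v_{0} + v_{5} = 2·v_{2}  ⟹  sig = [2:2]
  {3,4}:  v_{3} + v_{4} = 2·v_{2}  ⟹  sig = [2:2]
  {4,6}:  v_{4} + v_{6} = 2·v_{0}  ⟹  sig = [2:2]
  {4,5}:  v_{4} + v_{5} = 3·v_{2}  ⟹  sig = [2:3]

Sorted signature multiset PRS(X):
    |P|=2: 14 collections, coeffs (), (), (1), (1), (1), (1), (1), (1), (1), (1), (2), (2), (2), (3)


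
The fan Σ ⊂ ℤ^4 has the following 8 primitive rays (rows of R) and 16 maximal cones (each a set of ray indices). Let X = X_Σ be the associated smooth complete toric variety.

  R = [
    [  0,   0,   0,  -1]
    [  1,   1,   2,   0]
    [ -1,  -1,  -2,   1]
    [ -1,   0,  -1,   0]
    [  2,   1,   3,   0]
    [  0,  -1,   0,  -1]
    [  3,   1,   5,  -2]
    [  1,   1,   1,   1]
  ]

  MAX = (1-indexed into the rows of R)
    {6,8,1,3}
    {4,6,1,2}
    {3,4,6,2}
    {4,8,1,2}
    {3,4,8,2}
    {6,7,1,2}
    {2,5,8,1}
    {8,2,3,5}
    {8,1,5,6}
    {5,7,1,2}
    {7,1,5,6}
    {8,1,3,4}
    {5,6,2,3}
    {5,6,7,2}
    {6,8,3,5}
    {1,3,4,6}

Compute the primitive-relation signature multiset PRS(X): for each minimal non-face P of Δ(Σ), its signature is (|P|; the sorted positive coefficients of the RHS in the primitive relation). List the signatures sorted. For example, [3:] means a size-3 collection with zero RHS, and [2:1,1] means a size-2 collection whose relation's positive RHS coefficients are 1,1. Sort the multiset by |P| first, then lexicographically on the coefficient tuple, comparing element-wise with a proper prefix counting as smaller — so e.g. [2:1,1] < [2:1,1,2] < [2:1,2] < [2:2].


The 9 primitive collections of Σ (r=8, n=4):

  P={4,5}:  v_{4} + v_{5} = v_{2} ; sig = [2:1]
  P={3,7}:  v_{3} + v_{7} = v_{5} + v_{6} ; sig = [2:1,1]
  P={4,7}:  v_{4} + v_{7} = v_{1} + 2·v_{2} + v_{6} ; sig = [2:1,1,2]
  P={7,8}:  v_{7} + v_{8} = v_{1} + 2·v_{5} ; sig = [2:1,2]
  P={1,2,3}:  v_{1} + v_{2} + v_{3} = 0 ; sig = [3:]
  P={4,6,8}:  v_{4} + v_{6} + v_{8} = 0 ; sig = [3:]
  P={2,6,8}:  v_{2} + v_{6} + v_{8} = v_{5} ; sig = [3:1]
  P={1,3,5}:  v_{1} + v_{3} + v_{5} = v_{6} + v_{8} ; sig = [3:1,1]
  P={1,2,5,6}:  v_{1} + v_{2} + v_{5} + v_{6} = v_{7} ; sig = [4:1]

Sorted signature multiset PRS(X):
    |P|=2: 4 collections, coeffs (1), (1,1), (1,1,2), (1,2)
    |P|=3: 4 collections, coeffs (), (), (1), (1,1)
    |P|=4: 1 collection, coeffs (1)


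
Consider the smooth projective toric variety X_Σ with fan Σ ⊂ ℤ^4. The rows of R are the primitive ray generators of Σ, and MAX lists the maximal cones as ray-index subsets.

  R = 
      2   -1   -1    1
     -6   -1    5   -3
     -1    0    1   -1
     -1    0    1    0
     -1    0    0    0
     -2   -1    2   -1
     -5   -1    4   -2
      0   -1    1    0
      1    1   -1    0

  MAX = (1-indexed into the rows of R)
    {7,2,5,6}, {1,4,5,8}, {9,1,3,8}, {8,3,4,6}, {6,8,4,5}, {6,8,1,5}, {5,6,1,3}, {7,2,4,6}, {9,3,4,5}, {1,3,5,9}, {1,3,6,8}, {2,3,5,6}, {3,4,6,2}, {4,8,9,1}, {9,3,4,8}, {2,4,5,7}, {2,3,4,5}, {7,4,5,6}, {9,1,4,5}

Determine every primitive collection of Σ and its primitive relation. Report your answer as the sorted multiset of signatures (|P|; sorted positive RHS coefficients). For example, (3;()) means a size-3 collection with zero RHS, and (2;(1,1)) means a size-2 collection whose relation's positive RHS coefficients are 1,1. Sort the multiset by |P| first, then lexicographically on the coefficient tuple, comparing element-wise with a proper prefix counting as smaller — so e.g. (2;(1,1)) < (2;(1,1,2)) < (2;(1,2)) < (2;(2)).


14 minimal non-faces of Δ(Σ) (on 9 rays):

  P={3,7}:  v_{3} + v_{7} = v_{2}  so sig = (2;(1))
  P={6,9}:  v_{6} + v_{9} = v_{3}  so sig = (2;(1))
  P={1,7}:  v_{1} + v_{7} = v_{5} + v_{6} + v_{8}  so sig = (2;(1,1,1))
  P={2,8}:  v_{2} + v_{8} = v_{3} + v_{4} + 2·v_{6}  so sig = (2;(1,1,2))
  P={7,9}:  v_{7} + v_{9} = 2·v_{3} + v_{4} + v_{5}  so sig = (2;(1,1,2))
  P={2,9}:  v_{2} + v_{9} = 3·v_{3} + v_{4} + v_{5}  so sig = (2;(1,1,3))
  P={7,8}:  v_{7} + v_{8} = v_{4} + 2·v_{6}  so sig = (2;(1,2))
  P={1,2}:  v_{1} + v_{2} = 2·v_{6}  so sig = (2;(2))
  P={5,8,9}:  v_{5} + v_{8} + v_{9} = 0  so sig = (3;())
  P={1,3,4}:  v_{1} + v_{3} + v_{4} = v_{8}  so sig = (3;(1))
  P={3,5,8}:  v_{3} + v_{5} + v_{8} = v_{6}  so sig = (3;(1))
  P={1,4,6}:  v_{1} + v_{4} + v_{6} = v_{5} + 2·v_{8}  so sig = (3;(1,2))
  P={3,4,5,6}:  v_{3} + v_{4} + v_{5} + v_{6} = v_{7}  so sig = (4;(1))
  P={2,4,5,6}:  v_{2} + v_{4} + v_{5} + v_{6} = 2·v_{7}  so sig = (4;(2))

so the primitive-relation signature multiset is
    |P|=2: 8 collections, coeffs (1), (1), (1,1,1), (1,1,2), (1,1,2), (1,1,3), (1,2), (2)
    |P|=3: 4 collections, coeffs (), (1), (1), (1,2)
    |P|=4: 2 collections, coeffs (1), (2)


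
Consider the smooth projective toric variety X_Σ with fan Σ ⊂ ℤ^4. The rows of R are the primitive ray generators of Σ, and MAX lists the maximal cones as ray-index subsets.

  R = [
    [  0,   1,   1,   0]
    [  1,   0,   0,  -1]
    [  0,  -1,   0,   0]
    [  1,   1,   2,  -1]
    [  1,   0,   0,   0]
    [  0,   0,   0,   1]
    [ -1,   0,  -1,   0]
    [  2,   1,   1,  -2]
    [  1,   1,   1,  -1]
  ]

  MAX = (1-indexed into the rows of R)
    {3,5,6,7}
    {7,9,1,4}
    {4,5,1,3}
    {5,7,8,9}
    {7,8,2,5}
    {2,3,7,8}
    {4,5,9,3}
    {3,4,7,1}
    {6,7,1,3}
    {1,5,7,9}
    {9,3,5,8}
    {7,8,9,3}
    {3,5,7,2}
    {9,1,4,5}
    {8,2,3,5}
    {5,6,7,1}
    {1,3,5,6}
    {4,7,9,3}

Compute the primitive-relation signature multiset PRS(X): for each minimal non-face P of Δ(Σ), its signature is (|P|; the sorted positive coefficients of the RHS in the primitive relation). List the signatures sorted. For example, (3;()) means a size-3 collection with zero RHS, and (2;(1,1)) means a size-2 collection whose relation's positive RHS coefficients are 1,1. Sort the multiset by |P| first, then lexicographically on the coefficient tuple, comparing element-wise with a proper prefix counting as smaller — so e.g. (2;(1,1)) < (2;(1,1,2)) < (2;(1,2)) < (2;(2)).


Primitive collections (14):

  {1,2}:  v_{1} + v_{2} = v_{9}  so sig = (2;(1))
  {2,6}:  v_{2} + v_{6} = v_{5}  so sig = (2;(1))
  {2,9}:  v_{2} + v_{9} = v_{8}  so sig = (2;(1))
  {6,8}:  v_{6} + v_{8} = v_{5} + v_{9}  so sig = (2;(1,1))
  {6,9}:  v_{6} + v_{9} = v_{1} + v_{5}  so sig = (2;(1,1))
  {4,6}:  v_{4} + v_{6} = 2·v_{1} + v_{3} + v_{5}  so sig = (2;(1,1,2))
  {2,4}:  v_{2} + v_{4} = v_{3} + 2·v_{9}  so sig = (2;(1,2))
  {4,8}:  v_{4} + v_{8} = v_{3} + 3·v_{9}  so sig = (2;(1,3))
  {1,8}:  v_{1} + v_{8} = 2·v_{9}  so sig = (2;(2))
  {1,3,9}:  v_{1} + v_{3} + v_{9} = v_{4}  so sig = (3;(1))
  {4,5,7}:  v_{4} + v_{5} + v_{7} = v_{9}  so sig = (3;(1))
  {1,3,5,7}:  v_{1} + v_{3} + v_{5} + v_{7} = 0  so sig = (4;())
  {3,5,7,9}:  v_{3} + v_{5} + v_{7} + v_{9} = v_{2}  so sig = (4;(1))
  {3,5,7,8}:  v_{3} + v_{5} + v_{7} + v_{8} = 2·v_{2}  so sig = (4;(2))

so the primitive-relation signature multiset is
[(2;(1)), (2;(1)), (2;(1)), (2;(1,1)), (2;(1,1)), (2;(1,1,2)), (2;(1,2)), (2;(1,3)), (2;(2)), (3;(1)), (3;(1)), (4;()), (4;(1)), (4;(2))]


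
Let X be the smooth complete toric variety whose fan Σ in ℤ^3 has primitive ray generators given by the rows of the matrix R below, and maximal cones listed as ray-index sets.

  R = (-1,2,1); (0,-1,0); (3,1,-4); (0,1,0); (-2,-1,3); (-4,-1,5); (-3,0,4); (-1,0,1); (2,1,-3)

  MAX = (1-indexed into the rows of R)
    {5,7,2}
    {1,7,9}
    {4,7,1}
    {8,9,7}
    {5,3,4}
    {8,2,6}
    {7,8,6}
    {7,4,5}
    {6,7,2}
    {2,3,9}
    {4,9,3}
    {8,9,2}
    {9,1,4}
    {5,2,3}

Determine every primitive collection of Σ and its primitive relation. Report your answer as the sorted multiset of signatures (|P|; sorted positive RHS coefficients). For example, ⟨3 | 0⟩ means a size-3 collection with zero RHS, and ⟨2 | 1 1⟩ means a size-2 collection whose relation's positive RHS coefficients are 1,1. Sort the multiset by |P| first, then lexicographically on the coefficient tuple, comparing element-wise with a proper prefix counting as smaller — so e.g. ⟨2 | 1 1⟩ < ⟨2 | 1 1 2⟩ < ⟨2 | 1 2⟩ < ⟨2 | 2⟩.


18 collections generate NE(X_Σ); each relation:

  {2,4}:  v_{2} + v_{4} = 0  so sig = ⟨2 | 0⟩
  {5,9}:  v_{5} + v_{9} = 0  so sig = ⟨2 | 0⟩
  {3,6}:  v_{3} + v_{6} = v_{8}  so sig = ⟨2 | 1⟩
  {3,7}:  v_{3} + v_{7} = v_{4}  so sig = ⟨2 | 1⟩
  {3,8}:  v_{3} + v_{8} = v_{9}  so sig = ⟨2 | 1⟩
  {1,2}:  v_{1} + v_{2} = v_{7} + v_{9}  so sig = ⟨2 | 1 1⟩
  {1,5}:  v_{1} + v_{5} = v_{4} + v_{7}  so sig = ⟨2 | 1 1⟩
  {4,6}:  v_{4} + v_{6} = v_{7} + v_{8}  so sig = ⟨2 | 1 1⟩
  {4,8}:  v_{4} + v_{8} = v_{7} + v_{9}  so sig = ⟨2 | 1 1⟩
  {5,8}:  v_{5} + v_{8} = v_{2} + v_{7}  so sig = ⟨2 | 1 1⟩
  {1,6}:  v_{1} + v_{6} = 2·v_{7} + v_{8} + v_{9}  so sig = ⟨2 | 1 1 2⟩
  {1,3}:  v_{1} + v_{3} = 2·v_{4} + v_{9}  so sig = ⟨2 | 1 2⟩
  {6,9}:  v_{6} + v_{9} = 2·v_{8}  so sig = ⟨2 | 2⟩
  {1,8}:  v_{1} + v_{8} = 2·v_{7} + 2·v_{9}  so sig = ⟨2 | 2 2⟩
  {5,6}:  v_{5} + v_{6} = 2·v_{2} + 2·v_{7}  so sig = ⟨2 | 2 2⟩
  {2,7,8}:  v_{2} + v_{7} + v_{8} = v_{6}  so sig = ⟨3 | 1⟩
  {2,7,9}:  v_{2} + v_{7} + v_{9} = v_{8}  so sig = ⟨3 | 1⟩
  {4,7,9}:  v_{4} + v_{7} + v_{9} = v_{1}  so sig = ⟨3 | 1⟩

so the primitive-relation signature multiset is
    |P|=2: 15 collections, coeffs (), (), (1), (1), (1), (1,1), (1,1), (1,1), (1,1), (1,1), (1,1,2), (1,2), (2), (2,2), (2,2)
    |P|=3: 3 collections, coeffs (1), (1), (1)


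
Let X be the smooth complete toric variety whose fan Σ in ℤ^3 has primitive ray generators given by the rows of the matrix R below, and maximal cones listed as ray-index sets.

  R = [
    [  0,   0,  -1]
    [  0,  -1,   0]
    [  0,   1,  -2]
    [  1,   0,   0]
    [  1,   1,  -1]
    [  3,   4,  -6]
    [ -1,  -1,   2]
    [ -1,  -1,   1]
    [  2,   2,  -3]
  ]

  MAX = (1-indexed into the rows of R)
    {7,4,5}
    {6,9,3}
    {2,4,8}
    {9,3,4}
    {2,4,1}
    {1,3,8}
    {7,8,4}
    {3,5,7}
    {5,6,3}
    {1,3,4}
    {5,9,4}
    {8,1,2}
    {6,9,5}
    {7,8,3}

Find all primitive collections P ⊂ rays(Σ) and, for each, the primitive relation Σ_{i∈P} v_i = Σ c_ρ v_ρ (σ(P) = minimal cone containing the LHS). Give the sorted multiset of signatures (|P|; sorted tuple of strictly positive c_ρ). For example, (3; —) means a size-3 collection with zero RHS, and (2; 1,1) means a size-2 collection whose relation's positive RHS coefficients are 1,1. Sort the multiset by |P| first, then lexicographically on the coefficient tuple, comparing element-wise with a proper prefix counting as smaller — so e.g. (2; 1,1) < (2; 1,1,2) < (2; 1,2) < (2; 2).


Δ(Σ) — 9 vertices, 20 min non-faces:

  P = {5,8}:  v_{5} + v_{8} = 0  ⇒ sig = (2; —)
  P = {1,7}:  v_{1} + v_{7} = v_{8}  ⇒ sig = (2; 1)
  P = {7,9}:  v_{7} + v_{9} = v_{5}  ⇒ sig = (2; 1)
  P = {1,5}:  v_{1} + v_{5} = v_{3} + v_{4}  ⇒ sig = (2; 1,1)
  P = {2,5}:  v_{2} + v_{5} = v_{1} + v_{4}  ⇒ sig = (2; 1,1)
  P = {6,8}:  v_{6} + v_{8} = v_{3} + v_{9}  ⇒ sig = (2; 1,1)
  P = {8,9}:  v_{8} + v_{9} = v_{3} + v_{4}  ⇒ sig = (2; 1,1)
  P = {1,6}:  v_{1} + v_{6} = 2·v_{3} + v_{4} + v_{9}  ⇒ sig = (2; 1,1,2)
  P = {2,9}:  v_{2} + v_{9} = v_{1} + v_{3} + 2·v_{4}  ⇒ sig = (2; 1,1,2)
  P = {2,7}:  v_{2} + v_{7} = v_{4} + 2·v_{8}  ⇒ sig = (2; 1,2)
  P = {6,7}:  v_{6} + v_{7} = v_{3} + 2·v_{5}  ⇒ sig = (2; 1,2)
  P = {2,3}:  v_{2} + v_{3} = 2·v_{1}  ⇒ sig = (2; 2)
  P = {4,6}:  v_{4} + v_{6} = 2·v_{9}  ⇒ sig = (2; 2)
  P = {1,9}:  v_{1} + v_{9} = 2·v_{3} + 2·v_{4}  ⇒ sig = (2; 2,2)
  P = {2,6}:  v_{2} + v_{6} = 3·v_{3} + 3·v_{4}  ⇒ sig = (2; 3,3)
  P = {3,4,7}:  v_{3} + v_{4} + v_{7} = 0  ⇒ sig = (3; —)
  P = {1,4,8}:  v_{1} + v_{4} + v_{8} = v_{2}  ⇒ sig = (3; 1)
  P = {3,4,5}:  v_{3} + v_{4} + v_{5} = v_{9}  ⇒ sig = (3; 1)
  P = {3,4,8}:  v_{3} + v_{4} + v_{8} = v_{1}  ⇒ sig = (3; 1)
  P = {3,5,9}:  v_{3} + v_{5} + v_{9} = v_{6}  ⇒ sig = (3; 1)

Sorted signature multiset PRS(X):
    |P|=2: 15 collections, coeffs (), (1), (1), (1,1), (1,1), (1,1), (1,1), (1,1,2), (1,1,2), (1,2), (1,2), (2), (2), (2,2), (3,3)
    |P|=3: 5 collections, coeffs (), (1), (1), (1), (1)


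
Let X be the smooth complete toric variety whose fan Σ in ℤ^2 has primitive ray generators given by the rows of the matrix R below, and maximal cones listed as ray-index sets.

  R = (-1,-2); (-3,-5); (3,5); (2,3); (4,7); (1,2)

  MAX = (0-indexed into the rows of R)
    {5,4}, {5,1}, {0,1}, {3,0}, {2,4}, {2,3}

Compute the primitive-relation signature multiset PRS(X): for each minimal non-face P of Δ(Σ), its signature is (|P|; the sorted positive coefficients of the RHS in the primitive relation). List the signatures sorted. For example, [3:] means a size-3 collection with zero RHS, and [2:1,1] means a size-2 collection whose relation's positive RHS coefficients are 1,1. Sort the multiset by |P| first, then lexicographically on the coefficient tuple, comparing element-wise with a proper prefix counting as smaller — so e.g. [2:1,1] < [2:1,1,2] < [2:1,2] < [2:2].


|primitive collections| = 9. Relations:

  P={0,5}:  v_{0} + v_{5} = 0  ⟹  sig = [2:]
  P={1,2}:  v_{1} + v_{2} = 0  ⟹  sig = [2:]
  P={0,2}:  v_{0} + v_{2} = v_{3}  ⟹  sig = [2:1]
  P={0,4}:  v_{0} + v_{4} = v_{2}  ⟹  sig = [2:1]
  P={1,3}:  v_{1} + v_{3} = v_{0}  ⟹  sig = [2:1]
  P={1,4}:  v_{1} + v_{4} = v_{5}  ⟹  sig = [2:1]
  P={2,5}:  v_{2} + v_{5} = v_{4}  ⟹  sig = [2:1]
  P={3,5}:  v_{3} + v_{5} = v_{2}  ⟹  sig = [2:1]
  P={3,4}:  v_{3} + v_{4} = 2·v_{2}  ⟹  sig = [2:2]

so the primitive-relation signature multiset is
{ [2:] ×2,  [2:1] ×6,  [2:2] }


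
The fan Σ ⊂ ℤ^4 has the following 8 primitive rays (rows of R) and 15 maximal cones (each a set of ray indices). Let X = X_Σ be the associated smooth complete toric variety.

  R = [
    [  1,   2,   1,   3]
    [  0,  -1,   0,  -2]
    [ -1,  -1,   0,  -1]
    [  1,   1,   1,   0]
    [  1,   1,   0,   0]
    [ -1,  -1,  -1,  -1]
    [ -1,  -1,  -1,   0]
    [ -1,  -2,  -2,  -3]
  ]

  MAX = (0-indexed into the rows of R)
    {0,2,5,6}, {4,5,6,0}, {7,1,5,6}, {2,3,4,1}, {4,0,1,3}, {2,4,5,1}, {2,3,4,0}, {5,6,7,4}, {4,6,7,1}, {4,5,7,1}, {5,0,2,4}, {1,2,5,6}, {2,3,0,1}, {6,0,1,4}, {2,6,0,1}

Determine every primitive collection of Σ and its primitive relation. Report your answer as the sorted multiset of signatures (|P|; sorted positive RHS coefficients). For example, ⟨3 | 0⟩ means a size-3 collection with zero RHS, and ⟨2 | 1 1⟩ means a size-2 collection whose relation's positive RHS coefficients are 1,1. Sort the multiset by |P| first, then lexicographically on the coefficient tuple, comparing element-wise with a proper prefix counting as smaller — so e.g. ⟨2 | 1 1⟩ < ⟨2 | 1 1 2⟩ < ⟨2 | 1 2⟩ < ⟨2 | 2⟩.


Σ has 9 primitive collections:

  • {3,6}:  v_{3} + v_{6} = 0  ⇒ sig = ⟨2 | 0⟩
  • {0,7}:  v_{0} + v_{7} = v_{4} + v_{6}  ⇒ sig = ⟨2 | 1 1⟩
  • {3,5}:  v_{3} + v_{5} = v_{2} + v_{4}  ⇒ sig = ⟨2 | 1 1⟩
  • {3,7}:  v_{3} + v_{7} = v_{1} + v_{4} + v_{5}  ⇒ sig = ⟨2 | 1 1 1⟩
  • {2,7}:  v_{2} + v_{7} = v_{1} + 2·v_{5}  ⇒ sig = ⟨2 | 1 2⟩
  • {0,1,5}:  v_{0} + v_{1} + v_{5} = 0  ⇒ sig = ⟨3 | 0⟩
  • {2,4,6}:  v_{2} + v_{4} + v_{6} = v_{5}  ⇒ sig = ⟨3 | 1⟩
  • {0,1,2,4}:  v_{0} + v_{1} + v_{2} + v_{4} = v_{3}  ⇒ sig = ⟨4 | 1⟩
  • {1,4,5,6}:  v_{1} + v_{4} + v_{5} + v_{6} = v_{7}  ⇒ sig = ⟨4 | 1⟩

Sorted signature multiset PRS(X):
    |P|=2: 5 collections, coeffs (), (1,1), (1,1), (1,1,1), (1,2)
    |P|=3: 2 collections, coeffs (), (1)
    |P|=4: 2 collections, coeffs (1), (1)


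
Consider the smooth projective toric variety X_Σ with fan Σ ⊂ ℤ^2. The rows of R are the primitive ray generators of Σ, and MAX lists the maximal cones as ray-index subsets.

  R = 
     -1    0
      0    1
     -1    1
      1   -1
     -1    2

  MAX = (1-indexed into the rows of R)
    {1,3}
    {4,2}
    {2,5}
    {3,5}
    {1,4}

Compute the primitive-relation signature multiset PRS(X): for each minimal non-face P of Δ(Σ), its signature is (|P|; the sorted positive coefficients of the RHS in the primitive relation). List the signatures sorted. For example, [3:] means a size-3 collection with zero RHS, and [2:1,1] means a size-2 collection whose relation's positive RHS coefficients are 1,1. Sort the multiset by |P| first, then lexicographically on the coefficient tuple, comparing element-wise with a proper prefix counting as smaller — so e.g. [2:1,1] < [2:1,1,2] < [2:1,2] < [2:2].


Primitive collections (5):

  • {3,4}:  v_{3} + v_{4} = 0  so sig = [2:]
  • {1,2}:  v_{1} + v_{2} = v_{3}  so sig = [2:1]
  • {2,3}:  v_{2} + v_{3} = v_{5}  so sig = [2:1]
  • {4,5}:  v_{4} + v_{5} = v_{2}  so sig = [2:1]
  • {1,5}:  v_{1} + v_{5} = 2·v_{3}  so sig = [2:2]

Hence PRS(X_Σ) =
[[2:], [2:1], [2:1], [2:1], [2:2]]


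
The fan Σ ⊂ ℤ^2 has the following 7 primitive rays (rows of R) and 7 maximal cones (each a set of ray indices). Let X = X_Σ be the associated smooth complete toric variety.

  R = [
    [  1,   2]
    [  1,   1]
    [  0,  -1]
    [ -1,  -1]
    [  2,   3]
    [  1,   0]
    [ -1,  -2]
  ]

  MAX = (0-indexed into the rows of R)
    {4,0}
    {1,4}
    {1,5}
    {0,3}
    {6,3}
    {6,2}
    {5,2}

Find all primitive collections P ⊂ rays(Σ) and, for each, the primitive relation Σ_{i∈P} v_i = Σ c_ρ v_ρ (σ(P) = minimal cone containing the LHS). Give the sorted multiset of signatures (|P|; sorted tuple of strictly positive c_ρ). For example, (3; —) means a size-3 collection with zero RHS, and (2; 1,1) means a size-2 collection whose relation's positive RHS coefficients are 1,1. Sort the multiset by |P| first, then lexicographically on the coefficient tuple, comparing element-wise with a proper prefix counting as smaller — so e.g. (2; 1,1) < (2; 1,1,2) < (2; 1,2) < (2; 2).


The 14 primitive collections of Σ (r=7, n=2):

  • {0,6}:  v_{0} + v_{6} = 0  ⟹  sig = (2; —)
  • {1,3}:  v_{1} + v_{3} = 0  ⟹  sig = (2; —)
  • {0,1}:  v_{0} + v_{1} = v_{4}  ⟹  sig = (2; 1)
  • {0,2}:  v_{0} + v_{2} = v_{1}  ⟹  sig = (2; 1)
  • {1,2}:  v_{1} + v_{2} = v_{5}  ⟹  sig = (2; 1)
  • {1,6}:  v_{1} + v_{6} = v_{2}  ⟹  sig = (2; 1)
  • {2,3}:  v_{2} + v_{3} = v_{6}  ⟹  sig = (2; 1)
  • {3,4}:  v_{3} + v_{4} = v_{0}  ⟹  sig = (2; 1)
  • {3,5}:  v_{3} + v_{5} = v_{2}  ⟹  sig = (2; 1)
  • {4,6}:  v_{4} + v_{6} = v_{1}  ⟹  sig = (2; 1)
  • {0,5}:  v_{0} + v_{5} = 2·v_{1}  ⟹  sig = (2; 2)
  • {2,4}:  v_{2} + v_{4} = 2·v_{1}  ⟹  sig = (2; 2)
  • {5,6}:  v_{5} + v_{6} = 2·v_{2}  ⟹  sig = (2; 2)
  • {4,5}:  v_{4} + v_{5} = 3·v_{1}  ⟹  sig = (2; 3)

Sorted signature multiset PRS(X):
{ (2; —) ×2,  (2; 1) ×8,  (2; 2) ×3,  (2; 3) }


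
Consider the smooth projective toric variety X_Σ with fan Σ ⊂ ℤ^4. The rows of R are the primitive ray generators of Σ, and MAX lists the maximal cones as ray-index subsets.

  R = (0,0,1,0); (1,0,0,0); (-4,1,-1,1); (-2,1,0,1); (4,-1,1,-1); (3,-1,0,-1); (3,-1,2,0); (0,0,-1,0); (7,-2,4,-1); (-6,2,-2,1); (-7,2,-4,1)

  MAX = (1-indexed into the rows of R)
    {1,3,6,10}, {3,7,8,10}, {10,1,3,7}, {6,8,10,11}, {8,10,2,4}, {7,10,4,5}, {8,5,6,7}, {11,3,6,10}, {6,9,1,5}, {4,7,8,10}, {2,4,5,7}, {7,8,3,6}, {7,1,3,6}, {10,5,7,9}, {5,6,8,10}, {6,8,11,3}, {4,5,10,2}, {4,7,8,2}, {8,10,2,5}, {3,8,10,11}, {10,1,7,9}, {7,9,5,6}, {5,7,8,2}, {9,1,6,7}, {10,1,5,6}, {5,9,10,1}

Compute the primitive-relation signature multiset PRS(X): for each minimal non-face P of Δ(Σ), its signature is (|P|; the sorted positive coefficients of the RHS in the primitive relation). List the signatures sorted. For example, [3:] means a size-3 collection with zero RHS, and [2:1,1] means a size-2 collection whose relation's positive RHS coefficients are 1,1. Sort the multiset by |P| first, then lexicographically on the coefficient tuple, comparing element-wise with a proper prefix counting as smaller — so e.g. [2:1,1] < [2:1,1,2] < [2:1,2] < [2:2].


|primitive collections| = 25. Relations:

  {1,8}:  v_{1} + v_{8} = 0 ; sig = [2:]
  {3,5}:  v_{3} + v_{5} = 0 ; sig = [2:]
  {9,11}:  v_{9} + v_{11} = 0 ; sig = [2:]
  {4,6}:  v_{4} + v_{6} = v_{2} ; sig = [2:1]
  {2,6}:  v_{2} + v_{6} = v_{5} + v_{8} ; sig = [2:1,1]
  {3,9}:  v_{3} + v_{9} = v_{1} + v_{7} ; sig = [2:1,1]
  {7,11}:  v_{7} + v_{11} = v_{3} + v_{8} ; sig = [2:1,1]
  {8,9}:  v_{8} + v_{9} = v_{5} + v_{7} ; sig = [2:1,1]
  {1,2}:  v_{1} + v_{2} = v_{5} + v_{7} + v_{10} ; sig = [2:1,1,1]
  {1,11}:  v_{1} + v_{11} = v_{3} + v_{6} + v_{10} ; sig = [2:1,1,1]
  {2,3}:  v_{2} + v_{3} = v_{7} + v_{8} + v_{10} ; sig = [2:1,1,1]
  {5,11}:  v_{5} + v_{11} = v_{6} + v_{8} + v_{10} ; sig = [2:1,1,1]
  {2,11}:  v_{2} + v_{11} = 2·v_{8} + v_{10} ; sig = [2:1,2]
  {1,4}:  v_{1} + v_{4} = v_{5} + 2·v_{7} + 2·v_{10} ; sig = [2:1,2,2]
  {2,9}:  v_{2} + v_{9} = 2·v_{5} + 2·v_{7} + v_{10} ; sig = [2:1,2,2]
  {3,4}:  v_{3} + v_{4} = 2·v_{7} + v_{8} + 2·v_{10} ; sig = [2:1,2,2]
  {4,11}:  v_{4} + v_{11} = v_{7} + 2·v_{8} + 2·v_{10} ; sig = [2:1,2,2]
  {4,9}:  v_{4} + v_{9} = 2·v_{5} + 3·v_{7} + 2·v_{10} ; sig = [2:2,2,3]
  {6,7,10}:  v_{6} + v_{7} + v_{10} = 0 ; sig = [3:]
  {1,5,7}:  v_{1} + v_{5} + v_{7} = v_{9} ; sig = [3:1]
  {2,7,10}:  v_{2} + v_{7} + v_{10} = v_{4} ; sig = [3:1]
  {6,9,10}:  v_{6} + v_{9} + v_{10} = v_{1} + v_{5} ; sig = [3:1,1]
  {4,5,8}:  v_{4} + v_{5} + v_{8} = 2·v_{2} ; sig = [3:2]
  {3,6,8,10}:  v_{3} + v_{6} + v_{8} + v_{10} = v_{11} ; sig = [4:1]
  {5,7,8,10}:  v_{5} + v_{7} + v_{8} + v_{10} = v_{2} ; sig = [4:1]

Signatures (|P|; sorted positive RHS coefficients), sorted:
    [2:]
    [2:]
    [2:]
    [2:1]
    [2:1,1]
    [2:1,1]
    [2:1,1]
    [2:1,1]
    [2:1,1,1]
    [2:1,1,1]
    [2:1,1,1]
    [2:1,1,1]
    [2:1,2]
    [2:1,2,2]
    [2:1,2,2]
    [2:1,2,2]
    [2:1,2,2]
    [2:2,2,3]
    [3:]
    [3:1]
    [3:1]
    [3:1,1]
    [3:2]
    [4:1]
    [4:1]


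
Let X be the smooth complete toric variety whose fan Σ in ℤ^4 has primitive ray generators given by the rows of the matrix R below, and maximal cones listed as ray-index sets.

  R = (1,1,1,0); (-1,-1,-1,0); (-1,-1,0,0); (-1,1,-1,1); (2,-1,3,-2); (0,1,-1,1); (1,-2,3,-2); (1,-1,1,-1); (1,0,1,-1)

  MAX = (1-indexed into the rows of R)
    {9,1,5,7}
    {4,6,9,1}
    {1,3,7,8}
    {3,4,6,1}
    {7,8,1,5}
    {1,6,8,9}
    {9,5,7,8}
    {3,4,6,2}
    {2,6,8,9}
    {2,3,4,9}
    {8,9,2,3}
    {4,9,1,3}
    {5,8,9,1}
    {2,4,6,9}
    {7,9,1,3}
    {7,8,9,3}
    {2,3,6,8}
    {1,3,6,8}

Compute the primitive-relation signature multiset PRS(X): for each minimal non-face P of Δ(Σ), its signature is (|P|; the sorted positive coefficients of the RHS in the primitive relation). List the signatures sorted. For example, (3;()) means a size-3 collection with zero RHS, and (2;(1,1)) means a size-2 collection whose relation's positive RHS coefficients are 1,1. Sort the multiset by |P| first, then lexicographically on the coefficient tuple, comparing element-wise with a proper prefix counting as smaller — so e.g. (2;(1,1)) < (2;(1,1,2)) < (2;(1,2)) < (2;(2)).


Δ(Σ) — 9 vertices, 12 min non-faces:

  P={1,2}:  v_{1} + v_{2} = 0  →  sig = (2;())
  P={4,8}:  v_{4} + v_{8} = 0  →  sig = (2;())
  P={3,5}:  v_{3} + v_{5} = v_{7}  →  sig = (2;(1))
  P={5,6}:  v_{5} + v_{6} = v_{1} + v_{8}  →  sig = (2;(1,1))
  P={2,5}:  v_{2} + v_{5} = v_{3} + v_{8} + v_{9}  →  sig = (2;(1,1,1))
  P={4,5}:  v_{4} + v_{5} = v_{1} + v_{3} + v_{9}  →  sig = (2;(1,1,1))
  P={6,7}:  v_{6} + v_{7} = v_{1} + v_{3} + v_{8}  →  sig = (2;(1,1,1))
  P={2,7}:  v_{2} + v_{7} = 2·v_{3} + v_{8} + v_{9}  →  sig = (2;(1,1,2))
  P={4,7}:  v_{4} + v_{7} = v_{1} + 2·v_{3} + v_{9}  →  sig = (2;(1,1,2))
  P={3,6,9}:  v_{3} + v_{6} + v_{9} = 0  →  sig = (3;())
  P={1,3,8,9}:  v_{1} + v_{3} + v_{8} + v_{9} = v_{5}  →  sig = (4;(1))
  P={1,7,8,9}:  v_{1} + v_{7} + v_{8} + v_{9} = 2·v_{5}  →  sig = (4;(2))

so the primitive-relation signature multiset is
[(2;()), (2;()), (2;(1)), (2;(1,1)), (2;(1,1,1)), (2;(1,1,1)), (2;(1,1,1)), (2;(1,1,2)), (2;(1,1,2)), (3;()), (4;(1)), (4;(2))]


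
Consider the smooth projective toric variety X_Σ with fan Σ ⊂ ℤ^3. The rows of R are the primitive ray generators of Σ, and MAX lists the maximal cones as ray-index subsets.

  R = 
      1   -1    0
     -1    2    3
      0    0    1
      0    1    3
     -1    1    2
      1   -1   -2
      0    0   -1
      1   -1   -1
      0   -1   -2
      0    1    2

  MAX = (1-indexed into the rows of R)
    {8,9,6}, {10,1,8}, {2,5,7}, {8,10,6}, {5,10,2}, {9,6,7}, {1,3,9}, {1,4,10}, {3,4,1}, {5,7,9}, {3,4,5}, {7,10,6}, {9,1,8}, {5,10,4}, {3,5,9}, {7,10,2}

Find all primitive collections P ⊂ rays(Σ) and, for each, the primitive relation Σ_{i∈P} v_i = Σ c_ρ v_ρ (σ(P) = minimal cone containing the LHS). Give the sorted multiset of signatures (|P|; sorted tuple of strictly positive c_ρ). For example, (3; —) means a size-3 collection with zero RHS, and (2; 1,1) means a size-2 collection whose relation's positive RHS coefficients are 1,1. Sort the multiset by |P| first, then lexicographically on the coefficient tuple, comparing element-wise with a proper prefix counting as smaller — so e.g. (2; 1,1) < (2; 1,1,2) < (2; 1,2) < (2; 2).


The 22 primitive collections of Σ (r=10, n=3):

  P={3,7}:  v_{3} + v_{7} = 0  →  sig = (2; —)
  P={5,6}:  v_{5} + v_{6} = 0  →  sig = (2; —)
  P={9,10}:  v_{9} + v_{10} = 0  →  sig = (2; —)
  P={1,2}:  v_{1} + v_{2} = v_{4}  →  sig = (2; 1)
  P={1,7}:  v_{1} + v_{7} = v_{8}  →  sig = (2; 1)
  P={2,8}:  v_{2} + v_{8} = v_{10}  →  sig = (2; 1)
  P={3,6}:  v_{3} + v_{6} = v_{8}  →  sig = (2; 1)
  P={3,8}:  v_{3} + v_{8} = v_{1}  →  sig = (2; 1)
  P={3,10}:  v_{3} + v_{10} = v_{4}  →  sig = (2; 1)
  P={4,7}:  v_{4} + v_{7} = v_{10}  →  sig = (2; 1)
  P={4,9}:  v_{4} + v_{9} = v_{3}  →  sig = (2; 1)
  P={5,8}:  v_{5} + v_{8} = v_{3}  →  sig = (2; 1)
  P={7,8}:  v_{7} + v_{8} = v_{6}  →  sig = (2; 1)
  P={2,3}:  v_{2} + v_{3} = v_{5} + v_{10}  →  sig = (2; 1,1)
  P={2,6}:  v_{2} + v_{6} = v_{7} + v_{10}  →  sig = (2; 1,1)
  P={2,9}:  v_{2} + v_{9} = v_{5} + v_{7}  →  sig = (2; 1,1)
  P={4,6}:  v_{4} + v_{6} = v_{8} + v_{10}  →  sig = (2; 1,1)
  P={4,8}:  v_{4} + v_{8} = v_{1} + v_{10}  →  sig = (2; 1,1)
  P={2,4}:  v_{2} + v_{4} = v_{5} + 2·v_{10}  →  sig = (2; 1,2)
  P={1,5}:  v_{1} + v_{5} = 2·v_{3}  →  sig = (2; 2)
  P={1,6}:  v_{1} + v_{6} = 2·v_{8}  →  sig = (2; 2)
  P={5,7,10}:  v_{5} + v_{7} + v_{10} = v_{2}  →  sig = (3; 1)

Hence PRS(X_Σ) =
    (2; —)
    (2; —)
    (2; —)
    (2; 1)
    (2; 1)
    (2; 1)
    (2; 1)
    (2; 1)
    (2; 1)
    (2; 1)
    (2; 1)
    (2; 1)
    (2; 1)
    (2; 1,1)
    (2; 1,1)
    (2; 1,1)
    (2; 1,1)
    (2; 1,1)
    (2; 1,2)
    (2; 2)
    (2; 2)
    (3; 1)


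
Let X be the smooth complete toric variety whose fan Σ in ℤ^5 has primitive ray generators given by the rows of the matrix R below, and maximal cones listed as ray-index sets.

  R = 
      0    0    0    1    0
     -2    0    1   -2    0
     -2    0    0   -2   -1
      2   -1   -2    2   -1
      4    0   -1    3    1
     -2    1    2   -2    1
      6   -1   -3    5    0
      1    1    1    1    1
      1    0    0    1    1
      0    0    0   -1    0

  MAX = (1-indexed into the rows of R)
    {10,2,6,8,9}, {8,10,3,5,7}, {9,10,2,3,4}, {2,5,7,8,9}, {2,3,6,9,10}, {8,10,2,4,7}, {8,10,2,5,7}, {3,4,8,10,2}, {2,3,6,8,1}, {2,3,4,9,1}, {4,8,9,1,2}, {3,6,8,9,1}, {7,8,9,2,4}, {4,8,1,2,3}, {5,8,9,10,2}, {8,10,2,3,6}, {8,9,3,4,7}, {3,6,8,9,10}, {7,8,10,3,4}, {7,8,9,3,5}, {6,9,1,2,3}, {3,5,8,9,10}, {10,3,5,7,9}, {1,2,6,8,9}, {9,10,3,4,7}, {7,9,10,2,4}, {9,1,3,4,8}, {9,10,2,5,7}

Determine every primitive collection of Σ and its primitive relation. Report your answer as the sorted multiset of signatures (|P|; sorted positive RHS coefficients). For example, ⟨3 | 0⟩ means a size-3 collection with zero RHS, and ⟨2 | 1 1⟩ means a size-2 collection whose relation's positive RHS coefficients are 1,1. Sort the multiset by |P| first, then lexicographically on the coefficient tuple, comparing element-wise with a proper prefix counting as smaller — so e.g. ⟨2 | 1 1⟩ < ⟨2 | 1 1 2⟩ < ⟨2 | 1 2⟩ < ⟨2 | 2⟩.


12 minimal non-faces of Δ(Σ) (on 10 rays):

  • {1,10}:  v_{1} + v_{10} = 0  so sig = ⟨2 | 0⟩
  • {4,6}:  v_{4} + v_{6} = 0  so sig = ⟨2 | 0⟩
  • {4,5}:  v_{4} + v_{5} = v_{7}  so sig = ⟨2 | 1⟩
  • {6,7}:  v_{6} + v_{7} = v_{5}  so sig = ⟨2 | 1⟩
  • {1,5}:  v_{1} + v_{5} = v_{4} + v_{8} + v_{9}  so sig = ⟨2 | 1 1 1⟩
  • {5,6}:  v_{5} + v_{6} = v_{8} + v_{9} + v_{10}  so sig = ⟨2 | 1 1 1⟩
  • {1,7}:  v_{1} + v_{7} = 2·v_{4} + v_{8} + v_{9}  so sig = ⟨2 | 1 1 2⟩
  • {2,3,5}:  v_{2} + v_{3} + v_{5} = v_{10}  so sig = ⟨3 | 1⟩
  • {2,3,7}:  v_{2} + v_{3} + v_{7} = v_{4} + v_{10}  so sig = ⟨3 | 1 1⟩
  • {2,3,8,9}:  v_{2} + v_{3} + v_{8} + v_{9} = v_{6}  so sig = ⟨4 | 1⟩
  • {4,8,9,10}:  v_{4} + v_{8} + v_{9} + v_{10} = v_{5}  so sig = ⟨4 | 1⟩
  • {7,8,9,10}:  v_{7} + v_{8} + v_{9} + v_{10} = 2·v_{5}  so sig = ⟨4 | 2⟩

so the primitive-relation signature multiset is
[⟨2 | 0⟩, ⟨2 | 0⟩, ⟨2 | 1⟩, ⟨2 | 1⟩, ⟨2 | 1 1 1⟩, ⟨2 | 1 1 1⟩, ⟨2 | 1 1 2⟩, ⟨3 | 1⟩, ⟨3 | 1 1⟩, ⟨4 | 1⟩, ⟨4 | 1⟩, ⟨4 | 2⟩]


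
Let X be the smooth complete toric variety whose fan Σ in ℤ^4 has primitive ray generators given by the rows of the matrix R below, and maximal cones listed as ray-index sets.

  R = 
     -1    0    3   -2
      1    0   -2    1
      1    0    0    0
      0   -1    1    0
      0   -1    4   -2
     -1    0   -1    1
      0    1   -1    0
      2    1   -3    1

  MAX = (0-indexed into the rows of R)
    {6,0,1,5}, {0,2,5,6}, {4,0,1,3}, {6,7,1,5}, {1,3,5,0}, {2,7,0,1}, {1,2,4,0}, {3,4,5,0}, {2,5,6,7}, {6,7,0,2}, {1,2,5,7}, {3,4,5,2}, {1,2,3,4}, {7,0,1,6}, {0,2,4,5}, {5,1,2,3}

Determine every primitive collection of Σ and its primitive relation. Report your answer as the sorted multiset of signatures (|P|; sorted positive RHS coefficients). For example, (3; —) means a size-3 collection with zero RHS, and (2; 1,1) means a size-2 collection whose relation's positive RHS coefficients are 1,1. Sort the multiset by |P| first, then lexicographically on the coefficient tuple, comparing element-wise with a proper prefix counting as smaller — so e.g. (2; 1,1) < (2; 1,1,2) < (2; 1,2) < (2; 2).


9 minimal non-faces of Δ(Σ) (on 8 rays):

  • {3,6}:  v_{3} + v_{6} = 0  ⟹  sig = (2; —)
  • {3,7}:  v_{3} + v_{7} = v_{1} + v_{2}  ⟹  sig = (2; 1,1)
  • {4,6}:  v_{4} + v_{6} = v_{0} + v_{2}  ⟹  sig = (2; 1,1)
  • {4,7}:  v_{4} + v_{7} = v_{0} + v_{1} + 2·v_{2}  ⟹  sig = (2; 1,1,2)
  • {0,2,3}:  v_{0} + v_{2} + v_{3} = v_{4}  ⟹  sig = (3; 1)
  • {0,5,7}:  v_{0} + v_{5} + v_{7} = v_{6}  ⟹  sig = (3; 1)
  • {1,2,6}:  v_{1} + v_{2} + v_{6} = v_{7}  ⟹  sig = (3; 1)
  • {1,4,5}:  v_{1} + v_{4} + v_{5} = v_{3}  ⟹  sig = (3; 1)
  • {0,1,2,5}:  v_{0} + v_{1} + v_{2} + v_{5} = 0  ⟹  sig = (4; —)

so the primitive-relation signature multiset is
    (2; —)
    (2; 1,1)
    (2; 1,1)
    (2; 1,1,2)
    (3; 1)
    (3; 1)
    (3; 1)
    (3; 1)
    (4; —)


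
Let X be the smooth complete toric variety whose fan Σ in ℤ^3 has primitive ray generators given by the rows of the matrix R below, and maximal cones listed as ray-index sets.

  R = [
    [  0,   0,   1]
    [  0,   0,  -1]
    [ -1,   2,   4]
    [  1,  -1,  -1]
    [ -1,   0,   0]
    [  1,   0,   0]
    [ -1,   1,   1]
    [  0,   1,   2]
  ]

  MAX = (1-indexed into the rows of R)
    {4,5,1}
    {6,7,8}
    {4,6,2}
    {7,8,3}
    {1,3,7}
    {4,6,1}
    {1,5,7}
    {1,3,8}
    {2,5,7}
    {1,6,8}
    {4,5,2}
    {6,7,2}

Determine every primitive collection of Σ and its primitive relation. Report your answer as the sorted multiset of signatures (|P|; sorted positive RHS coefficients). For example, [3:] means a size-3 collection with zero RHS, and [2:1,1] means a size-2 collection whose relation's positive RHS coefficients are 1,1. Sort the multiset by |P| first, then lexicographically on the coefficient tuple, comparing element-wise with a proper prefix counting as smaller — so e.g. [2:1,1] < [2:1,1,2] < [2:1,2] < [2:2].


Σ has 12 primitive collections:

  P = {1,2}:  v_{1} + v_{2} = 0 ; sig = [2:]
  P = {4,7}:  v_{4} + v_{7} = 0 ; sig = [2:]
  P = {5,6}:  v_{5} + v_{6} = 0 ; sig = [2:]
  P = {2,3}:  v_{2} + v_{3} = v_{7} + v_{8} ; sig = [2:1,1]
  P = {2,8}:  v_{2} + v_{8} = v_{6} + v_{7} ; sig = [2:1,1]
  P = {3,4}:  v_{3} + v_{4} = v_{1} + v_{8} ; sig = [2:1,1]
  P = {4,8}:  v_{4} + v_{8} = v_{1} + v_{6} ; sig = [2:1,1]
  P = {5,8}:  v_{5} + v_{8} = v_{1} + v_{7} ; sig = [2:1,1]
  P = {3,6}:  v_{3} + v_{6} = 2·v_{8} ; sig = [2:2]
  P = {3,5}:  v_{3} + v_{5} = 2·v_{1} + 2·v_{7} ; sig = [2:2,2]
  P = {1,6,7}:  v_{1} + v_{6} + v_{7} = v_{8} ; sig = [3:1]
  P = {1,7,8}:  v_{1} + v_{7} + v_{8} = v_{3} ; sig = [3:1]

Sorted signature multiset PRS(X):
    |P|=2: 10 collections, coeffs (), (), (), (1,1), (1,1), (1,1), (1,1), (1,1), (2), (2,2)
    |P|=3: 2 collections, coeffs (1), (1)


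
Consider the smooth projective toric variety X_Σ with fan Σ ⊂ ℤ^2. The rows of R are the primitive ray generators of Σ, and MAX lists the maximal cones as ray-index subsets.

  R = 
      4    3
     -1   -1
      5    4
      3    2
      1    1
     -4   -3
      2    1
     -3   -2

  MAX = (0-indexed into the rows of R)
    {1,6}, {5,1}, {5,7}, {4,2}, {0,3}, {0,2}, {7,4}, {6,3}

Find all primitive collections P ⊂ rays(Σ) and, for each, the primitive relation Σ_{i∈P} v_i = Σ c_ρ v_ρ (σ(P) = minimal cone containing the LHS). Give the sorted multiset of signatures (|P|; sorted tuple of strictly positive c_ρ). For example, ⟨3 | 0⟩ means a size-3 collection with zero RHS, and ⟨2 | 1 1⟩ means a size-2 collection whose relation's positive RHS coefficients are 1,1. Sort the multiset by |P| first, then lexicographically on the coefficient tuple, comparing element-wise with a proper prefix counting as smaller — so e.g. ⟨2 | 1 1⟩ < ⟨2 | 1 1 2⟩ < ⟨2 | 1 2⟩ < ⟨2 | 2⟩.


Σ has 20 primitive collections:

  • {0,5}:  v_{0} + v_{5} = 0  so sig = ⟨2 | 0⟩
  • {1,4}:  v_{1} + v_{4} = 0  so sig = ⟨2 | 0⟩
  • {3,7}:  v_{3} + v_{7} = 0  so sig = ⟨2 | 0⟩
  • {0,1}:  v_{0} + v_{1} = v_{3}  so sig = ⟨2 | 1⟩
  • {0,4}:  v_{0} + v_{4} = v_{2}  so sig = ⟨2 | 1⟩
  • {0,7}:  v_{0} + v_{7} = v_{4}  so sig = ⟨2 | 1⟩
  • {1,2}:  v_{1} + v_{2} = v_{0}  so sig = ⟨2 | 1⟩
  • {1,3}:  v_{1} + v_{3} = v_{6}  so sig = ⟨2 | 1⟩
  • {1,7}:  v_{1} + v_{7} = v_{5}  so sig = ⟨2 | 1⟩
  • {2,5}:  v_{2} + v_{5} = v_{4}  so sig = ⟨2 | 1⟩
  • {3,4}:  v_{3} + v_{4} = v_{0}  so sig = ⟨2 | 1⟩
  • {3,5}:  v_{3} + v_{5} = v_{1}  so sig = ⟨2 | 1⟩
  • {4,5}:  v_{4} + v_{5} = v_{7}  so sig = ⟨2 | 1⟩
  • {4,6}:  v_{4} + v_{6} = v_{3}  so sig = ⟨2 | 1⟩
  • {6,7}:  v_{6} + v_{7} = v_{1}  so sig = ⟨2 | 1⟩
  • {2,6}:  v_{2} + v_{6} = v_{0} + v_{3}  so sig = ⟨2 | 1 1⟩
  • {0,6}:  v_{0} + v_{6} = 2·v_{3}  so sig = ⟨2 | 2⟩
  • {2,3}:  v_{2} + v_{3} = 2·v_{0}  so sig = ⟨2 | 2⟩
  • {2,7}:  v_{2} + v_{7} = 2·v_{4}  so sig = ⟨2 | 2⟩
  • {5,6}:  v_{5} + v_{6} = 2·v_{1}  so sig = ⟨2 | 2⟩

Hence PRS(X_Σ) =
[⟨2 | 0⟩, ⟨2 | 0⟩, ⟨2 | 0⟩, ⟨2 | 1⟩, ⟨2 | 1⟩, ⟨2 | 1⟩, ⟨2 | 1⟩, ⟨2 | 1⟩, ⟨2 | 1⟩, ⟨2 | 1⟩, ⟨2 | 1⟩, ⟨2 | 1⟩, ⟨2 | 1⟩, ⟨2 | 1⟩, ⟨2 | 1⟩, ⟨2 | 1 1⟩, ⟨2 | 2⟩, ⟨2 | 2⟩, ⟨2 | 2⟩, ⟨2 | 2⟩]
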